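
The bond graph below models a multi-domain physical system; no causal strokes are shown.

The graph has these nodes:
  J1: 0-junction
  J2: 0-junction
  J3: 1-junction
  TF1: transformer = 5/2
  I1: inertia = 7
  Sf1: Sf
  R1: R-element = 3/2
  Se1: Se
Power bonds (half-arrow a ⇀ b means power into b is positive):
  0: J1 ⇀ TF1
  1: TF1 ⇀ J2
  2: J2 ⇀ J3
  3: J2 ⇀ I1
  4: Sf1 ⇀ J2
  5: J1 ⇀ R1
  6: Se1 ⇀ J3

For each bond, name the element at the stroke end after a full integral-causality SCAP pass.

β0 stroke at J1
β1 stroke at TF1
β2 stroke at J2
β3 stroke at I1
β4 stroke at Sf1
β5 stroke at R1
β6 stroke at J3

#4 stroke at Sf1  (source Sf1 imposes f)
#6 stroke at J3  (Se1 (Se) sets effort on bond)
#2 stroke at J2  (only one flow-in slot at J3)
#1 stroke at TF1  (J2: bond 2 brought effort, rest push out)
#3 stroke at I1  (common-e at J2 fixed by 2)
#0 stroke at J1  (TF1 one-in-one-out from 1)
#5 stroke at R1  (J1: bond 0 brought effort, rest push out)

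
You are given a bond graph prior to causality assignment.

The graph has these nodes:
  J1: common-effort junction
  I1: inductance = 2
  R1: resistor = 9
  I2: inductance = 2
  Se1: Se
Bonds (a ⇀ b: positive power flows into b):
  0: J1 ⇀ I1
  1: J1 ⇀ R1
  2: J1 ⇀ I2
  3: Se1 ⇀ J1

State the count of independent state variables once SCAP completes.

bond 3 stroke→J1  (source Se1 imposes e)
bond 0 stroke→I1  (J1: bond 3 brought effort, rest push out)
bond 1 stroke→R1  (J1 effort already set via bond 3)
bond 2 stroke→I2  (0-jn J1 has e-setter on 3)

2  (I1, I2 all integral)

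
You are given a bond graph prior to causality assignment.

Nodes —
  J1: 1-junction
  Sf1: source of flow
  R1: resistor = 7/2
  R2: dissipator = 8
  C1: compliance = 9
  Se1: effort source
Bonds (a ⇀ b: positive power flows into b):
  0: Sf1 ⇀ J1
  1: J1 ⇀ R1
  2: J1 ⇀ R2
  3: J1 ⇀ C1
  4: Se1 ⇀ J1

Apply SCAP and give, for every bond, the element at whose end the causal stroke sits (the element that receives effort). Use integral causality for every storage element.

#0 →Sf1
#1 →J1
#2 →J1
#3 →J1
#4 →J1

#0 |Sf1  (Sf1: flow source, stroke at near end)
#4 |J1  (Se1 (Se) sets effort on bond)
#1 |J1  (J1 flow already set via bond 0)
#2 |J1  (1-jn J1 has f-setter on 0)
#3 |J1  (1-jn J1 has f-setter on 0)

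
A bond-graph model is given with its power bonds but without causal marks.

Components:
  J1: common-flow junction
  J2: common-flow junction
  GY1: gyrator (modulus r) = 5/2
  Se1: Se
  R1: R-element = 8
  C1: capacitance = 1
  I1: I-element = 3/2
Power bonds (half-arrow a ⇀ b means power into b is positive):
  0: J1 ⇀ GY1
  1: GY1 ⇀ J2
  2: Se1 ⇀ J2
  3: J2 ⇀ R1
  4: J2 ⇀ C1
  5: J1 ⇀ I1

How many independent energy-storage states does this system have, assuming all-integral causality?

2  (C1, I1 all integral)

β2 stroke at J2  (Se1 fixes effort; stroke away)
β4 stroke at J2  (C1 outputs effort q/C1)
β5 stroke at I1  (prefer integral on I1)
β0 stroke at J1  (J1 flow already set via bond 5)
β1 stroke at J2  (GY1 both-in/both-out from 0)
β3 stroke at R1  (J2: last free bond brings flow in)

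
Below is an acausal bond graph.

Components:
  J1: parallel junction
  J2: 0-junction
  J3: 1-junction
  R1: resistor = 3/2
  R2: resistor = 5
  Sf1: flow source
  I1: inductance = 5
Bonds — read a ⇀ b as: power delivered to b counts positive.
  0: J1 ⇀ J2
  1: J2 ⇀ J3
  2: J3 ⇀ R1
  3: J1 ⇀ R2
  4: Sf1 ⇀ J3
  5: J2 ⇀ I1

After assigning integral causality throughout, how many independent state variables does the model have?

1  (I1 all integral)

#4 stroke at Sf1  (Sf1 fixes flow; stroke at Sf1)
#1 stroke at J3  (1-jn J3 has f-setter on 4)
#2 stroke at J3  (J3: bond 4 brought flow, rest push out)
#5 stroke at I1  (I1 outputs flow p/I1)
#0 stroke at J2  (J2 needs exactly one e-in)
#3 stroke at J1  (J1 needs exactly one e-in)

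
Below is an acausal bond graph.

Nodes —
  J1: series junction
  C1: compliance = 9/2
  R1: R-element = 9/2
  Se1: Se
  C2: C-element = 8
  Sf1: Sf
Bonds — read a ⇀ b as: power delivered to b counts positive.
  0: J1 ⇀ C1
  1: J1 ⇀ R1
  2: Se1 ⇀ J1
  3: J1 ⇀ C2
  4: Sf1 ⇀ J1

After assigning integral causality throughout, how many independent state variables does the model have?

2  (C1, C2 all integral)

b2 stroke at J1  (Se1 fixes effort; stroke away)
b4 stroke at Sf1  (source Sf1 imposes f)
b0 stroke at J1  (common-f at J1 fixed by 4)
b1 stroke at J1  (common-f at J1 fixed by 4)
b3 stroke at J1  (1-jn J1 has f-setter on 4)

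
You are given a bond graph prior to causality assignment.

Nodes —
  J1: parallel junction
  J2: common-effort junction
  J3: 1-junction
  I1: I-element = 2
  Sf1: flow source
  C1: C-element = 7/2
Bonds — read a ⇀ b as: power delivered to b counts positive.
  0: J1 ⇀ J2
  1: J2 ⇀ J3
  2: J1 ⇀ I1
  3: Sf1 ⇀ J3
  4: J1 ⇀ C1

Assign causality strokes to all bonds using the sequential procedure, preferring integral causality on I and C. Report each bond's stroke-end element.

#3 |Sf1  (source Sf1 imposes f)
#1 |J3  (J3 flow already set via bond 3)
#0 |J2  (only one effort-in slot at J2)
#2 |I1  (I1 outputs flow p/I1)
#4 |J1  (only one effort-in slot at J1)

β0 |J2
β1 |J3
β2 |I1
β3 |Sf1
β4 |J1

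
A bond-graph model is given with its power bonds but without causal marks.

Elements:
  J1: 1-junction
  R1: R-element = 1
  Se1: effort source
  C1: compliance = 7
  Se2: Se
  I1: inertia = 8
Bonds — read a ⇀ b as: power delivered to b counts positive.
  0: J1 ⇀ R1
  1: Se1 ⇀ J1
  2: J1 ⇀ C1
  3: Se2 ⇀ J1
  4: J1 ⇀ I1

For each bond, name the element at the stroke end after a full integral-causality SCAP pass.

β0 stroke at J1
β1 stroke at J1
β2 stroke at J1
β3 stroke at J1
β4 stroke at I1

β1 stroke→J1  (Se1: effort source, stroke at far end)
β3 stroke→J1  (Se2 fixes effort; stroke away)
β2 stroke→J1  (C1 outputs effort q/C1)
β4 stroke→I1  (prefer integral on I1)
β0 stroke→J1  (J1: bond 4 brought flow, rest push out)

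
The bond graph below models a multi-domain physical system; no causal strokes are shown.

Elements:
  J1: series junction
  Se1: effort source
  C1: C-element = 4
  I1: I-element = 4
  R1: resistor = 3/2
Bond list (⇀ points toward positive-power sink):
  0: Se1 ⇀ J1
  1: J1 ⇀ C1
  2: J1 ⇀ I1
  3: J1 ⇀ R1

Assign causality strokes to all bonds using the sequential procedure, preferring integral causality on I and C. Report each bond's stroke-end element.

β0 stroke→J1  (Se1 (Se) sets effort on bond)
β1 stroke→J1  (C1: C, integral causality)
β2 stroke→I1  (I1 integral (f out))
β3 stroke→J1  (J1 flow already set via bond 2)

bond 0 stroke at J1
bond 1 stroke at J1
bond 2 stroke at I1
bond 3 stroke at J1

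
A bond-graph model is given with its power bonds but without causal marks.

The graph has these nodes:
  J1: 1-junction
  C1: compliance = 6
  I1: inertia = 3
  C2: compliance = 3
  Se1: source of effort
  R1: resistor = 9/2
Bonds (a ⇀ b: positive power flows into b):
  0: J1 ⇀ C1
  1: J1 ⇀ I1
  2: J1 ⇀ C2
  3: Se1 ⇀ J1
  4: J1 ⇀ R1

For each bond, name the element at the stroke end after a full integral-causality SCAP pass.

#0 stroke→J1
#1 stroke→I1
#2 stroke→J1
#3 stroke→J1
#4 stroke→J1

b3 →J1  (Se1: effort source, stroke at far end)
b0 →J1  (prefer integral on C1)
b1 →I1  (I1: I, integral causality)
b2 →J1  (J1: bond 1 brought flow, rest push out)
b4 →J1  (J1 flow already set via bond 1)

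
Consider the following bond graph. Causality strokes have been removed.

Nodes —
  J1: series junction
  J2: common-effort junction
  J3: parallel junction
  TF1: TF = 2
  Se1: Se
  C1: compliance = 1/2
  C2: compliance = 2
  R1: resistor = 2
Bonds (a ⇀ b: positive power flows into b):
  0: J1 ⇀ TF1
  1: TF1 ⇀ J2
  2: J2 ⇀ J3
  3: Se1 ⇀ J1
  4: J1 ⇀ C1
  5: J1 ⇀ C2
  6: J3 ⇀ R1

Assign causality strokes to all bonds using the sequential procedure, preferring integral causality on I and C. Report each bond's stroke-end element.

#3 stroke at J1  (Se1 fixes effort; stroke away)
#4 stroke at J1  (C1 outputs effort q/C1)
#5 stroke at J1  (C2: C, integral causality)
#0 stroke at TF1  (J1: last free bond brings flow in)
#1 stroke at J2  (through TF1, causality passes straight; one stroke at TF1)
#2 stroke at J3  (common-e at J2 fixed by 1)
#6 stroke at R1  (0-jn J3 has e-setter on 2)

#0 →TF1
#1 →J2
#2 →J3
#3 →J1
#4 →J1
#5 →J1
#6 →R1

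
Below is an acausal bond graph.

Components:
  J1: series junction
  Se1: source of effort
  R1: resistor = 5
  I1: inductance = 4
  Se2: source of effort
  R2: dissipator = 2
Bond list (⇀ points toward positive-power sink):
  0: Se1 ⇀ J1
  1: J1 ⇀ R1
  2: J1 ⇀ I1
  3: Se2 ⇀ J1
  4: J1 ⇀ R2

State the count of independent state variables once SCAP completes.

b0 stroke at J1  (source Se1 imposes e)
b3 stroke at J1  (source Se2 imposes e)
b2 stroke at I1  (I1 integral (f out))
b1 stroke at J1  (J1 flow already set via bond 2)
b4 stroke at J1  (J1: bond 2 brought flow, rest push out)

1  (I1 all integral)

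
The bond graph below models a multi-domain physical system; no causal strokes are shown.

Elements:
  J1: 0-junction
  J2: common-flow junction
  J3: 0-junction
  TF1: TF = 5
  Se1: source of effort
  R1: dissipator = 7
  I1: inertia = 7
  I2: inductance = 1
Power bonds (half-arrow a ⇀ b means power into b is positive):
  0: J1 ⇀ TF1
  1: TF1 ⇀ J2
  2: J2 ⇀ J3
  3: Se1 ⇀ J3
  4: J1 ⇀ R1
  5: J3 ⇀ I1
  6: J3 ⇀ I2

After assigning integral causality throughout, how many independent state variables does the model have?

b3 |J3  (Se1 fixes effort; stroke away)
b2 |J2  (J3: bond 3 brought effort, rest push out)
b5 |I1  (J3: bond 3 brought effort, rest push out)
b6 |I2  (common-e at J3 fixed by 3)
b1 |TF1  (J2: last free bond brings flow in)
b0 |J1  (TF1: transformer flips bond 1)
b4 |R1  (0-jn J1 has e-setter on 0)

2  (I1, I2 all integral)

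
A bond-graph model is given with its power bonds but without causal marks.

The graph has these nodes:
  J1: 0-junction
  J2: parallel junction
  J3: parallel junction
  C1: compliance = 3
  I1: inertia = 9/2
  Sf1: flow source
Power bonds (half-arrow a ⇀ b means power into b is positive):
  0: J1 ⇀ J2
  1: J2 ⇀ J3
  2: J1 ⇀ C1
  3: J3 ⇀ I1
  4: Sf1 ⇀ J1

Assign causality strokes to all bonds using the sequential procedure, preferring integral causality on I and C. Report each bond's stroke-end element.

#0 |J2
#1 |J3
#2 |J1
#3 |I1
#4 |Sf1

#4 stroke→Sf1  (Sf1 fixes flow; stroke at Sf1)
#2 stroke→J1  (C1 outputs effort q/C1)
#0 stroke→J2  (common-e at J1 fixed by 2)
#1 stroke→J3  (0-jn J2 has e-setter on 0)
#3 stroke→I1  (0-jn J3 has e-setter on 1)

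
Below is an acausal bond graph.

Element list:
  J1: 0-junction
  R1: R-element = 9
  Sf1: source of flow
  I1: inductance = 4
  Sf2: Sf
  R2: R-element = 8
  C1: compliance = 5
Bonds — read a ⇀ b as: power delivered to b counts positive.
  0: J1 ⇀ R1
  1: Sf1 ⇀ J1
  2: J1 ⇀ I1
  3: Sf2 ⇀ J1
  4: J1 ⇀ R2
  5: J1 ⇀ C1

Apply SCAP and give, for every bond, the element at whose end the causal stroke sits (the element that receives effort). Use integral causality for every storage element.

#1 stroke→Sf1  (source Sf1 imposes f)
#3 stroke→Sf2  (Sf2 fixes flow; stroke at Sf2)
#2 stroke→I1  (I1: I, integral causality)
#5 stroke→J1  (C1 integral (e out))
#0 stroke→R1  (0-jn J1 has e-setter on 5)
#4 stroke→R2  (common-e at J1 fixed by 5)

bond 0 |R1
bond 1 |Sf1
bond 2 |I1
bond 3 |Sf2
bond 4 |R2
bond 5 |J1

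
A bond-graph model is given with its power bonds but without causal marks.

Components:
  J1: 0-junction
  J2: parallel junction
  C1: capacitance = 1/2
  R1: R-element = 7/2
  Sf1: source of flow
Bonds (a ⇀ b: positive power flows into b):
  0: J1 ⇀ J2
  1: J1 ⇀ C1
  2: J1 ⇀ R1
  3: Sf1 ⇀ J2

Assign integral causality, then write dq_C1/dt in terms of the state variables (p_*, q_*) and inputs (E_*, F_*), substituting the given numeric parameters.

b3 |Sf1  (Sf1 fixes flow; stroke at Sf1)
b0 |J2  (closing 0-jn rule on J2)
b1 |J1  (C1: C, integral causality)
b2 |R1  (J1 effort already set via bond 1)

dq_C1/dt = F_Sf1 - 4*q_C1/7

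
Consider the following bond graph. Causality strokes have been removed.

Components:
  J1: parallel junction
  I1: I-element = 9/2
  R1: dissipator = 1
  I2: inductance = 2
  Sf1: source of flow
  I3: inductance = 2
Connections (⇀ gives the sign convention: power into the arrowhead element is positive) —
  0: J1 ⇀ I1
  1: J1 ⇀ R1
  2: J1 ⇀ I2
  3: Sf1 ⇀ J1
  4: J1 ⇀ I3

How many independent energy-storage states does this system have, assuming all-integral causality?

b3 →Sf1  (Sf1: flow source, stroke at near end)
b0 →I1  (I1: I, integral causality)
b2 →I2  (I2 outputs flow p/I2)
b4 →I3  (prefer integral on I3)
b1 →J1  (J1: last free bond brings effort in)

3  (I1, I2, I3 all integral)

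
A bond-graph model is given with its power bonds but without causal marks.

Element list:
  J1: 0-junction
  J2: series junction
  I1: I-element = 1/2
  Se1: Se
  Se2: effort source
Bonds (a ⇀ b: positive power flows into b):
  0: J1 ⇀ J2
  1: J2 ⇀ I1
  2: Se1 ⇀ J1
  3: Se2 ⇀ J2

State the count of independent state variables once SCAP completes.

bond 2 stroke at J1  (source Se1 imposes e)
bond 3 stroke at J2  (Se2: effort source, stroke at far end)
bond 0 stroke at J2  (common-e at J1 fixed by 2)
bond 1 stroke at I1  (J2: last free bond brings flow in)

1  (I1 all integral)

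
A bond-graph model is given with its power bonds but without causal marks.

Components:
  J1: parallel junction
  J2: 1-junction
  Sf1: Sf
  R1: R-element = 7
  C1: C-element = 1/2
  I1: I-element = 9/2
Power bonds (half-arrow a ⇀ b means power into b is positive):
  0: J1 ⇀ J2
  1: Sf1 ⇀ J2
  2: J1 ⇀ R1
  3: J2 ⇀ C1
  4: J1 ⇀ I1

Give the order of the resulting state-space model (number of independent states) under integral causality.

2  (C1, I1 all integral)

#1 stroke at Sf1  (Sf1 (Sf) sets flow on bond)
#0 stroke at J2  (1-jn J2 has f-setter on 1)
#3 stroke at J2  (J2: bond 1 brought flow, rest push out)
#4 stroke at I1  (I1 outputs flow p/I1)
#2 stroke at J1  (only one effort-in slot at J1)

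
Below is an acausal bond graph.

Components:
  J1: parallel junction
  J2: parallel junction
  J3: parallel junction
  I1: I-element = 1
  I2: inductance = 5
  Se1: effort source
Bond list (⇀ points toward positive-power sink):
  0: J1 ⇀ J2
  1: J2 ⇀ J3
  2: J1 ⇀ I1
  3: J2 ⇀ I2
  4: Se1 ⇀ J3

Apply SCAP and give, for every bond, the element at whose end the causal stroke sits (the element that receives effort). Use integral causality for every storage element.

b0 →J1
b1 →J2
b2 →I1
b3 →I2
b4 →J3

b4 stroke→J3  (Se1 (Se) sets effort on bond)
b1 stroke→J2  (0-jn J3 has e-setter on 4)
b0 stroke→J1  (common-e at J2 fixed by 1)
b3 stroke→I2  (J2: bond 1 brought effort, rest push out)
b2 stroke→I1  (0-jn J1 has e-setter on 0)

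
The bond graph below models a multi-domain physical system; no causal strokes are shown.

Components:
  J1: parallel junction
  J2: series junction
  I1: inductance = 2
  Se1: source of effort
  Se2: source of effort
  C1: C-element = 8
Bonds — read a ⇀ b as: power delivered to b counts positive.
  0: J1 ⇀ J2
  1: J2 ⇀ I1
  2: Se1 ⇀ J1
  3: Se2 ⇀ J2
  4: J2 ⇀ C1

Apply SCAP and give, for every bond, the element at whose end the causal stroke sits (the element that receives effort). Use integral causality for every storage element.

β2 |J1  (Se1 (Se) sets effort on bond)
β3 |J2  (source Se2 imposes e)
β0 |J2  (0-jn J1 has e-setter on 2)
β1 |I1  (I1 outputs flow p/I1)
β4 |J2  (common-f at J2 fixed by 1)

bond 0 stroke→J2
bond 1 stroke→I1
bond 2 stroke→J1
bond 3 stroke→J2
bond 4 stroke→J2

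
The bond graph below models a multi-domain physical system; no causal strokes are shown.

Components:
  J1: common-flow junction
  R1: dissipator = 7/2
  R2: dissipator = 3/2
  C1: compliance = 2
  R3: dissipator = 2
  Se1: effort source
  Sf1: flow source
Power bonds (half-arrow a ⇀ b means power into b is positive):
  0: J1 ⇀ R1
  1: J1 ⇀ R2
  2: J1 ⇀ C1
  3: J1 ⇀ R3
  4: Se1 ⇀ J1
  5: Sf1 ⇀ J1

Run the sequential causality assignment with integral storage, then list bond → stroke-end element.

β4 →J1  (source Se1 imposes e)
β5 →Sf1  (source Sf1 imposes f)
β0 →J1  (common-f at J1 fixed by 5)
β1 →J1  (1-jn J1 has f-setter on 5)
β2 →J1  (common-f at J1 fixed by 5)
β3 →J1  (J1: bond 5 brought flow, rest push out)

#0 stroke→J1
#1 stroke→J1
#2 stroke→J1
#3 stroke→J1
#4 stroke→J1
#5 stroke→Sf1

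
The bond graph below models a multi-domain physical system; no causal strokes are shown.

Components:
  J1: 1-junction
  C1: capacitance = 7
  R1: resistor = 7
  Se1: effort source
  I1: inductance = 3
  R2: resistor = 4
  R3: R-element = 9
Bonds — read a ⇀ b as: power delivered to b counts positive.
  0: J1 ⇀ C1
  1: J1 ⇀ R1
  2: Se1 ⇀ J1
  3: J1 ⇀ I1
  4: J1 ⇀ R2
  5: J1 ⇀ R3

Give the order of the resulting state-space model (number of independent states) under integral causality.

#2 →J1  (source Se1 imposes e)
#0 →J1  (prefer integral on C1)
#3 →I1  (prefer integral on I1)
#1 →J1  (common-f at J1 fixed by 3)
#4 →J1  (J1: bond 3 brought flow, rest push out)
#5 →J1  (J1: bond 3 brought flow, rest push out)

2  (C1, I1 all integral)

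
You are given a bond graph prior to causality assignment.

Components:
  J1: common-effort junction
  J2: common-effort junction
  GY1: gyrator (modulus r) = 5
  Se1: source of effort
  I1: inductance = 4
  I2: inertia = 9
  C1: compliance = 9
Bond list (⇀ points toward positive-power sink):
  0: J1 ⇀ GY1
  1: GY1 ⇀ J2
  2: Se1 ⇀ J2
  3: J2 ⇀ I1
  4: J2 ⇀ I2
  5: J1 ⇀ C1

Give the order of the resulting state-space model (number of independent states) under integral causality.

3  (C1, I1, I2 all integral)

bond 2 stroke→J2  (Se1 (Se) sets effort on bond)
bond 1 stroke→GY1  (common-e at J2 fixed by 2)
bond 3 stroke→I1  (common-e at J2 fixed by 2)
bond 4 stroke→I2  (common-e at J2 fixed by 2)
bond 0 stroke→GY1  (GY1: gyrator matches bond 1)
bond 5 stroke→J1  (closing 0-jn rule on J1)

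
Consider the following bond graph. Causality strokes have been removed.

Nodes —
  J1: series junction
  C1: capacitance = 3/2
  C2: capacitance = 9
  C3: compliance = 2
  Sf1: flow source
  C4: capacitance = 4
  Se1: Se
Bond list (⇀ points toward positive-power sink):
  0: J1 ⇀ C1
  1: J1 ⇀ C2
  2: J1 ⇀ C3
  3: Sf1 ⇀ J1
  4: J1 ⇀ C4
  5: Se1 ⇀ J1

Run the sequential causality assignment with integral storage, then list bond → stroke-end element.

bond 0 stroke→J1
bond 1 stroke→J1
bond 2 stroke→J1
bond 3 stroke→Sf1
bond 4 stroke→J1
bond 5 stroke→J1

b3 |Sf1  (Sf1: flow source, stroke at near end)
b5 |J1  (source Se1 imposes e)
b0 |J1  (common-f at J1 fixed by 3)
b1 |J1  (1-jn J1 has f-setter on 3)
b2 |J1  (common-f at J1 fixed by 3)
b4 |J1  (J1: bond 3 brought flow, rest push out)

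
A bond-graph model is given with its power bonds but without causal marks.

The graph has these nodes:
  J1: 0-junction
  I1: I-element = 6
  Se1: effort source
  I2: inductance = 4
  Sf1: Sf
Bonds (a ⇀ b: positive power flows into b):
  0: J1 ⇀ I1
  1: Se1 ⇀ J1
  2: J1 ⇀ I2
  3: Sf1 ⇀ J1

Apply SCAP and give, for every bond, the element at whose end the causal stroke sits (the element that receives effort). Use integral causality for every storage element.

bond 1 stroke→J1  (Se1: effort source, stroke at far end)
bond 3 stroke→Sf1  (Sf1: flow source, stroke at near end)
bond 0 stroke→I1  (common-e at J1 fixed by 1)
bond 2 stroke→I2  (J1: bond 1 brought effort, rest push out)

bond 0 |I1
bond 1 |J1
bond 2 |I2
bond 3 |Sf1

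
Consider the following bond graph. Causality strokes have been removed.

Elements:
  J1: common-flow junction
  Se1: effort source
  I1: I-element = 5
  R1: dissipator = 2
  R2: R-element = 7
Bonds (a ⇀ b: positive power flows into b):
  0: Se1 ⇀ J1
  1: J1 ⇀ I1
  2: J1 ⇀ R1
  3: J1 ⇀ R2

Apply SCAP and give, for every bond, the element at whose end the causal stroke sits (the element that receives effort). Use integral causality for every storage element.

b0 |J1  (Se1 (Se) sets effort on bond)
b1 |I1  (I1: I, integral causality)
b2 |J1  (J1 flow already set via bond 1)
b3 |J1  (common-f at J1 fixed by 1)

#0 |J1
#1 |I1
#2 |J1
#3 |J1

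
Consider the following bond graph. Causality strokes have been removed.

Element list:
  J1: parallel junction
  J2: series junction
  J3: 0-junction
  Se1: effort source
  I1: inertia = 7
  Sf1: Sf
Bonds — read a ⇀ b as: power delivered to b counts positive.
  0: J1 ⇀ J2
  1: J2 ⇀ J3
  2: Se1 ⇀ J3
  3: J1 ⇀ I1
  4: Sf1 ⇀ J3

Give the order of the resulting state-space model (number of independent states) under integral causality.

β2 →J3  (Se1 fixes effort; stroke away)
β4 →Sf1  (Sf1: flow source, stroke at near end)
β1 →J2  (J3 effort already set via bond 2)
β0 →J1  (J2 needs exactly one f-in)
β3 →I1  (J1: bond 0 brought effort, rest push out)

1  (I1 all integral)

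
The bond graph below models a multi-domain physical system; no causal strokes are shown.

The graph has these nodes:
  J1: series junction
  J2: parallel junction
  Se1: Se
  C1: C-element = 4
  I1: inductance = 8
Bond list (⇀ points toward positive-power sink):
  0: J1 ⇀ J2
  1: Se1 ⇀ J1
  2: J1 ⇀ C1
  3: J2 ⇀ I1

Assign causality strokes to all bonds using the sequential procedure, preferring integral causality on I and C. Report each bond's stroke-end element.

bond 0 →J2
bond 1 →J1
bond 2 →J1
bond 3 →I1

b1 →J1  (source Se1 imposes e)
b2 →J1  (C1 outputs effort q/C1)
b0 →J2  (closing 1-jn rule on J1)
b3 →I1  (J2: bond 0 brought effort, rest push out)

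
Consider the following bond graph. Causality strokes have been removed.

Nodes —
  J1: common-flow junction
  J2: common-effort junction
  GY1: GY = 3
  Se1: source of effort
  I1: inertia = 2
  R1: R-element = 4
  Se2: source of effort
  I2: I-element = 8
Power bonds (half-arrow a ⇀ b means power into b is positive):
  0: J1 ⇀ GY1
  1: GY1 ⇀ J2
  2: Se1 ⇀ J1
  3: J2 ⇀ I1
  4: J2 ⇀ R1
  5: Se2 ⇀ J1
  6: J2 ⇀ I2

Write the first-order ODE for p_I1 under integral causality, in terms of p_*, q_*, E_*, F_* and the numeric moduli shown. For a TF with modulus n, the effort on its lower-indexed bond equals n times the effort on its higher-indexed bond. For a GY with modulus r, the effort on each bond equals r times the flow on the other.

b2 stroke at J1  (Se1 fixes effort; stroke away)
b5 stroke at J1  (Se2: effort source, stroke at far end)
b0 stroke at GY1  (J1: last free bond brings flow in)
b1 stroke at GY1  (GY GY1: same side as bond 0)
b3 stroke at I1  (I1: I, integral causality)
b6 stroke at I2  (I2 outputs flow p/I2)
b4 stroke at J2  (J2 needs exactly one e-in)

dp_I1/dt = 4*E_Se1/3 + 4*E_Se2/3 - 2*p_I1 - p_I2/2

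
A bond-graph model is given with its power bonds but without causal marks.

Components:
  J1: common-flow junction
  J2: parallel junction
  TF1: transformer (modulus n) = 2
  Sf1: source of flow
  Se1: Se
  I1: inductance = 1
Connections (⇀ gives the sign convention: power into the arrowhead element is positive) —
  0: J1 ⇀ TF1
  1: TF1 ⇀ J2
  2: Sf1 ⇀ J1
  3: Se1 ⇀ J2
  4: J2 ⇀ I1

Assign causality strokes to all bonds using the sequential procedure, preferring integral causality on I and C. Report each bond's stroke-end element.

b0 stroke→J1
b1 stroke→TF1
b2 stroke→Sf1
b3 stroke→J2
b4 stroke→I1

β2 →Sf1  (Sf1 fixes flow; stroke at Sf1)
β3 →J2  (Se1 fixes effort; stroke away)
β0 →J1  (1-jn J1 has f-setter on 2)
β1 →TF1  (J2: bond 3 brought effort, rest push out)
β4 →I1  (common-e at J2 fixed by 3)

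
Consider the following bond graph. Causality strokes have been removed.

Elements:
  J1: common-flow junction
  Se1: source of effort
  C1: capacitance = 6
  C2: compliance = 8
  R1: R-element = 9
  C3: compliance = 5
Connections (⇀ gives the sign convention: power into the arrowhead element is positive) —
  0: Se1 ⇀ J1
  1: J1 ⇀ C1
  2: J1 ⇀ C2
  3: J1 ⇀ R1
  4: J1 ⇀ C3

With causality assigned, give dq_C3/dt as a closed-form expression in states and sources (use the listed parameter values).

dq_C3/dt = E_Se1/9 - q_C1/54 - q_C2/72 - q_C3/45

#0 |J1  (source Se1 imposes e)
#1 |J1  (C1 outputs effort q/C1)
#2 |J1  (C2 outputs effort q/C2)
#4 |J1  (C3 integral (e out))
#3 |R1  (only one flow-in slot at J1)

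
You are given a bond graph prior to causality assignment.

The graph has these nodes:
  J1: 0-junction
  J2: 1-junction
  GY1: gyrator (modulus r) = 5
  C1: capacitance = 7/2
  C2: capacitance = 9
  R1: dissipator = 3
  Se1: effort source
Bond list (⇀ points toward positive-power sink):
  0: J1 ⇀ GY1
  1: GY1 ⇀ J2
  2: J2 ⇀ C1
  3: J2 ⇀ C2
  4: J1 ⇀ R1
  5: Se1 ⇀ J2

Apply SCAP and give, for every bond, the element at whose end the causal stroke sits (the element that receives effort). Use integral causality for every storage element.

β0 |GY1
β1 |GY1
β2 |J2
β3 |J2
β4 |J1
β5 |J2

bond 5 →J2  (source Se1 imposes e)
bond 2 →J2  (C1 outputs effort q/C1)
bond 3 →J2  (C2: C, integral causality)
bond 1 →GY1  (J2: last free bond brings flow in)
bond 0 →GY1  (GY GY1: same side as bond 1)
bond 4 →J1  (closing 0-jn rule on J1)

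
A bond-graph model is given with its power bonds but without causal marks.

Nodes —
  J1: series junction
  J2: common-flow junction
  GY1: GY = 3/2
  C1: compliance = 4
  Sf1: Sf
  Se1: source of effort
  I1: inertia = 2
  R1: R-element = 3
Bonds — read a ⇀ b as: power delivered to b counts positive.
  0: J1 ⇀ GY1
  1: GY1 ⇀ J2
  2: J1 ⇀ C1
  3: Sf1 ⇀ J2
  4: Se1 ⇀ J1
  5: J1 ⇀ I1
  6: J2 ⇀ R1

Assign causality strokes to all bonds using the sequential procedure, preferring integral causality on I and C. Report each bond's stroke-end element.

#3 →Sf1  (Sf1 fixes flow; stroke at Sf1)
#4 →J1  (Se1: effort source, stroke at far end)
#1 →J2  (1-jn J2 has f-setter on 3)
#6 →J2  (J2: bond 3 brought flow, rest push out)
#0 →J1  (through GY1, causality inverts; strokes same side of GY1)
#2 →J1  (C1 outputs effort q/C1)
#5 →I1  (only one flow-in slot at J1)

#0 |J1
#1 |J2
#2 |J1
#3 |Sf1
#4 |J1
#5 |I1
#6 |J2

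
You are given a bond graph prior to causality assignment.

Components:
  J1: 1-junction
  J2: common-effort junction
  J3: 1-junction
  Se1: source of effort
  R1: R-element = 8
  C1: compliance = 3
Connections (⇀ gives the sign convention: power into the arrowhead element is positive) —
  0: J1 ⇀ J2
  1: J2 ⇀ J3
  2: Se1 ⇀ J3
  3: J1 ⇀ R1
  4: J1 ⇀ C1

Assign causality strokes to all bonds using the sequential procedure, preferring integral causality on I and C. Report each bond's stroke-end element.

β0 stroke at J1
β1 stroke at J2
β2 stroke at J3
β3 stroke at R1
β4 stroke at J1

#2 →J3  (source Se1 imposes e)
#1 →J2  (J3: last free bond brings flow in)
#0 →J1  (common-e at J2 fixed by 1)
#4 →J1  (C1 integral (e out))
#3 →R1  (J1 needs exactly one f-in)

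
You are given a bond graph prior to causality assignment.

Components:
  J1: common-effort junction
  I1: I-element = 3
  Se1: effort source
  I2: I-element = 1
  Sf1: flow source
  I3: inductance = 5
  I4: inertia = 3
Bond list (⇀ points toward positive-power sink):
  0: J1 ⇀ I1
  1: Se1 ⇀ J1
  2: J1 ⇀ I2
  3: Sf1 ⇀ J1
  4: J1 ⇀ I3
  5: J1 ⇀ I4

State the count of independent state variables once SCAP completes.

4  (I1, I2, I3, I4 all integral)

bond 1 |J1  (Se1: effort source, stroke at far end)
bond 3 |Sf1  (Sf1 (Sf) sets flow on bond)
bond 0 |I1  (J1: bond 1 brought effort, rest push out)
bond 2 |I2  (common-e at J1 fixed by 1)
bond 4 |I3  (common-e at J1 fixed by 1)
bond 5 |I4  (common-e at J1 fixed by 1)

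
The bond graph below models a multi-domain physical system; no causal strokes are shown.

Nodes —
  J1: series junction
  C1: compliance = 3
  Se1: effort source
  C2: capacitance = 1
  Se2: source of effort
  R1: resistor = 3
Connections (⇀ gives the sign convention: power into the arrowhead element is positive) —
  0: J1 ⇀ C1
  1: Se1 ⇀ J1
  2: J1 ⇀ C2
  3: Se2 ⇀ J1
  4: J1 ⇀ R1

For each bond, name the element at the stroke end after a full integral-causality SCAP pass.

b1 stroke→J1  (Se1: effort source, stroke at far end)
b3 stroke→J1  (Se2 (Se) sets effort on bond)
b0 stroke→J1  (C1: C, integral causality)
b2 stroke→J1  (prefer integral on C2)
b4 stroke→R1  (only one flow-in slot at J1)

b0 →J1
b1 →J1
b2 →J1
b3 →J1
b4 →R1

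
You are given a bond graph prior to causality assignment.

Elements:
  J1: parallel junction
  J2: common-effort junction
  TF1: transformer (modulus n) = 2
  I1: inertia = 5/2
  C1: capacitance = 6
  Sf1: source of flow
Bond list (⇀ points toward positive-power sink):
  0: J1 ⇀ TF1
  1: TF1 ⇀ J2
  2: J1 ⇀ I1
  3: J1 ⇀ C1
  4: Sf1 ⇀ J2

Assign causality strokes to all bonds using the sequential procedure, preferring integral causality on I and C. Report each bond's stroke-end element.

b4 stroke at Sf1  (Sf1: flow source, stroke at near end)
b1 stroke at J2  (J2 needs exactly one e-in)
b0 stroke at TF1  (TF1: transformer flips bond 1)
b2 stroke at I1  (prefer integral on I1)
b3 stroke at J1  (J1: last free bond brings effort in)

β0 →TF1
β1 →J2
β2 →I1
β3 →J1
β4 →Sf1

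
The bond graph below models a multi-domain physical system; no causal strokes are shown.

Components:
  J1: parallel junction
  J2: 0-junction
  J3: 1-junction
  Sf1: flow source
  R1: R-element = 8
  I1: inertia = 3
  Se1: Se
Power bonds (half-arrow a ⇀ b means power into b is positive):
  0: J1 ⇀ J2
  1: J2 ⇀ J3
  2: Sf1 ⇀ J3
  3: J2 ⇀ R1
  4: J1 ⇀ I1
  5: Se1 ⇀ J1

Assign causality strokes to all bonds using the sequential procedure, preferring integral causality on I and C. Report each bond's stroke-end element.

#0 stroke at J2
#1 stroke at J3
#2 stroke at Sf1
#3 stroke at R1
#4 stroke at I1
#5 stroke at J1

bond 2 |Sf1  (Sf1: flow source, stroke at near end)
bond 5 |J1  (Se1 fixes effort; stroke away)
bond 0 |J2  (0-jn J1 has e-setter on 5)
bond 4 |I1  (J1: bond 5 brought effort, rest push out)
bond 1 |J3  (J2 effort already set via bond 0)
bond 3 |R1  (J2: bond 0 brought effort, rest push out)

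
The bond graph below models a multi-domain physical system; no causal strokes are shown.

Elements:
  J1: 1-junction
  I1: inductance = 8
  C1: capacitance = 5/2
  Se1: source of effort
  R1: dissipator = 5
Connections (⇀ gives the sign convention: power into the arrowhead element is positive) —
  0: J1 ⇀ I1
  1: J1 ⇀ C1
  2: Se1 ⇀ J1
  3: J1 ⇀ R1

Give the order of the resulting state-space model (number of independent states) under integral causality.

β2 |J1  (Se1 fixes effort; stroke away)
β0 |I1  (prefer integral on I1)
β1 |J1  (J1 flow already set via bond 0)
β3 |J1  (J1 flow already set via bond 0)

2  (C1, I1 all integral)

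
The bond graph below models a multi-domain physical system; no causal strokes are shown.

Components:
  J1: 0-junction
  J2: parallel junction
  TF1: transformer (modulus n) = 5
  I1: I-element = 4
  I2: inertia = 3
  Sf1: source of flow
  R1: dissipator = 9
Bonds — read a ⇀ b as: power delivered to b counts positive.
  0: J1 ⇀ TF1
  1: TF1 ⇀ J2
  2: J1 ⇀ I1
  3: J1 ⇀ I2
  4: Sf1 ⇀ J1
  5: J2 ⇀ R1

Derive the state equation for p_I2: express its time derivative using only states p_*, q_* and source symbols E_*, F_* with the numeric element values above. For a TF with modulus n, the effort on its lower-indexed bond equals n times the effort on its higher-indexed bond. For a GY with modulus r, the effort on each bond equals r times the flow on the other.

dp_I2/dt = 225*F_Sf1 - 225*p_I1/4 - 75*p_I2

#4 →Sf1  (source Sf1 imposes f)
#2 →I1  (I1 integral (f out))
#3 →I2  (I2 outputs flow p/I2)
#0 →J1  (J1: last free bond brings effort in)
#1 →TF1  (TF1 one-in-one-out from 0)
#5 →J2  (closing 0-jn rule on J2)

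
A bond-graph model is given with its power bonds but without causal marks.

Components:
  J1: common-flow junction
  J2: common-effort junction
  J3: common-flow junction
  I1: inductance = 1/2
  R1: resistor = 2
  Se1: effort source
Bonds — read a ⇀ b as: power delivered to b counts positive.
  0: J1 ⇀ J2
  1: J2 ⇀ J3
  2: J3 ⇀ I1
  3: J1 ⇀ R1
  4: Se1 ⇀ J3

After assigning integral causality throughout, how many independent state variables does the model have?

1  (I1 all integral)

b4 stroke at J3  (source Se1 imposes e)
b2 stroke at I1  (I1 outputs flow p/I1)
b1 stroke at J3  (1-jn J3 has f-setter on 2)
b0 stroke at J2  (only one effort-in slot at J2)
b3 stroke at J1  (common-f at J1 fixed by 0)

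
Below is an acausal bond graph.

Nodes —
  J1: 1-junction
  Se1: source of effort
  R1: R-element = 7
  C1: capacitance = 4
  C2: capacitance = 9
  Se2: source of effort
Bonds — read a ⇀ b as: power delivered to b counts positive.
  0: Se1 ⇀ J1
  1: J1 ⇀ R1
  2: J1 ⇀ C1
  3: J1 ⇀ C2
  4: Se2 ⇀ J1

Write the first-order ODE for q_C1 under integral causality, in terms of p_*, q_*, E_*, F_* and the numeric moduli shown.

b0 stroke→J1  (Se1: effort source, stroke at far end)
b4 stroke→J1  (Se2 fixes effort; stroke away)
b2 stroke→J1  (C1 outputs effort q/C1)
b3 stroke→J1  (C2 integral (e out))
b1 stroke→R1  (J1 needs exactly one f-in)

dq_C1/dt = E_Se1/7 + E_Se2/7 - q_C1/28 - q_C2/63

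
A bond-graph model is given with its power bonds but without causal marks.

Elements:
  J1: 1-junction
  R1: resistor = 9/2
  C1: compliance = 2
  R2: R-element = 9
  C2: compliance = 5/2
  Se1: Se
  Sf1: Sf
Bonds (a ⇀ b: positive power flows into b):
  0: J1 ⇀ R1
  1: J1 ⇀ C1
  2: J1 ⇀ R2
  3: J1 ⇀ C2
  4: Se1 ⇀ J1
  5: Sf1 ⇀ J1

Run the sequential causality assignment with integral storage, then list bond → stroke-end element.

bond 4 stroke→J1  (Se1: effort source, stroke at far end)
bond 5 stroke→Sf1  (source Sf1 imposes f)
bond 0 stroke→J1  (common-f at J1 fixed by 5)
bond 1 stroke→J1  (J1: bond 5 brought flow, rest push out)
bond 2 stroke→J1  (common-f at J1 fixed by 5)
bond 3 stroke→J1  (1-jn J1 has f-setter on 5)

β0 stroke→J1
β1 stroke→J1
β2 stroke→J1
β3 stroke→J1
β4 stroke→J1
β5 stroke→Sf1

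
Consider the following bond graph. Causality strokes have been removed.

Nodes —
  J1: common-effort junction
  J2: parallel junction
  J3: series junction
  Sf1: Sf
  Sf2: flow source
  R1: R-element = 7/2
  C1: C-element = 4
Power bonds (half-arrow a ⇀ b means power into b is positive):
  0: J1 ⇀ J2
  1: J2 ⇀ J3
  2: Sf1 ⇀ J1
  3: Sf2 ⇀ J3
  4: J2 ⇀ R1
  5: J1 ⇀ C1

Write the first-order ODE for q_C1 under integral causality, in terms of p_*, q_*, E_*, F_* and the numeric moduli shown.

dq_C1/dt = F_Sf1 - F_Sf2 - q_C1/14

β2 |Sf1  (Sf1 fixes flow; stroke at Sf1)
β3 |Sf2  (Sf2 (Sf) sets flow on bond)
β1 |J3  (common-f at J3 fixed by 3)
β5 |J1  (C1 integral (e out))
β0 |J2  (J1 effort already set via bond 5)
β4 |R1  (J2: bond 0 brought effort, rest push out)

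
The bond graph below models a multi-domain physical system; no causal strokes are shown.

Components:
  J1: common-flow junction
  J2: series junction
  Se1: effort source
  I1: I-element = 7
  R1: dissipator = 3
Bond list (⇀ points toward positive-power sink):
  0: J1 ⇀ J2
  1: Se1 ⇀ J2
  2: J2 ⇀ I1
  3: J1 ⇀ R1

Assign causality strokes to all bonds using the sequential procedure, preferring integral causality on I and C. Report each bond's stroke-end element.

β0 stroke→J2
β1 stroke→J2
β2 stroke→I1
β3 stroke→J1

#1 stroke→J2  (Se1 (Se) sets effort on bond)
#2 stroke→I1  (I1: I, integral causality)
#0 stroke→J2  (J2: bond 2 brought flow, rest push out)
#3 stroke→J1  (1-jn J1 has f-setter on 0)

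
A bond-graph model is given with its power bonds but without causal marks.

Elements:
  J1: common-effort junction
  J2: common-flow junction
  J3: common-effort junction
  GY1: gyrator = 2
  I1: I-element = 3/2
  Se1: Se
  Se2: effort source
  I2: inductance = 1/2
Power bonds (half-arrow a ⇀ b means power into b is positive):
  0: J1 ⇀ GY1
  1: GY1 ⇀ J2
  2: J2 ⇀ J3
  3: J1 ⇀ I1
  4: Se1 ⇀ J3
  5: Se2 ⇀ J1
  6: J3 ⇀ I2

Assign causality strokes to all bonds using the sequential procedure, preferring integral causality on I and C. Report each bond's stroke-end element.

#0 stroke at GY1
#1 stroke at GY1
#2 stroke at J2
#3 stroke at I1
#4 stroke at J3
#5 stroke at J1
#6 stroke at I2

bond 4 →J3  (source Se1 imposes e)
bond 5 →J1  (source Se2 imposes e)
bond 0 →GY1  (J1: bond 5 brought effort, rest push out)
bond 3 →I1  (0-jn J1 has e-setter on 5)
bond 2 →J2  (0-jn J3 has e-setter on 4)
bond 6 →I2  (J3 effort already set via bond 4)
bond 1 →GY1  (GY1: gyrator matches bond 0)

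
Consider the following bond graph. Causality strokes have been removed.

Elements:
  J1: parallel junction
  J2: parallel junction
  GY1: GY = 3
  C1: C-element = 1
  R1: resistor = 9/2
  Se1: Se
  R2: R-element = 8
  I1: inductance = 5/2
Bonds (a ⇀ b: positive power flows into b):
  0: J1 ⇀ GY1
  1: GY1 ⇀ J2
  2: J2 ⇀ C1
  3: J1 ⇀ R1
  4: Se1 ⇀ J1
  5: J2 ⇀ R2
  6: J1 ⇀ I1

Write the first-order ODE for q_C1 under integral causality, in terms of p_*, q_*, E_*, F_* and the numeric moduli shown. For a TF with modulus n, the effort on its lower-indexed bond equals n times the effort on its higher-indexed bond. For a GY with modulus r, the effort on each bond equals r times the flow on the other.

β4 →J1  (Se1 (Se) sets effort on bond)
β0 →GY1  (J1: bond 4 brought effort, rest push out)
β3 →R1  (common-e at J1 fixed by 4)
β6 →I1  (common-e at J1 fixed by 4)
β1 →GY1  (GY GY1: same side as bond 0)
β2 →J2  (prefer integral on C1)
β5 →R2  (0-jn J2 has e-setter on 2)

dq_C1/dt = E_Se1/3 - q_C1/8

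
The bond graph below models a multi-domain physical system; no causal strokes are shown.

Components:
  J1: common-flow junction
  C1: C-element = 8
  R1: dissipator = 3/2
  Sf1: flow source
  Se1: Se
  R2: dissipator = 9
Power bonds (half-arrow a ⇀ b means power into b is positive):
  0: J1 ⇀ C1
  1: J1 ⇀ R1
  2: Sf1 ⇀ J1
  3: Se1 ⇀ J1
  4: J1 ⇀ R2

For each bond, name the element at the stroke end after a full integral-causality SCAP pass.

#2 stroke at Sf1  (Sf1: flow source, stroke at near end)
#3 stroke at J1  (Se1: effort source, stroke at far end)
#0 stroke at J1  (common-f at J1 fixed by 2)
#1 stroke at J1  (1-jn J1 has f-setter on 2)
#4 stroke at J1  (J1 flow already set via bond 2)

β0 stroke at J1
β1 stroke at J1
β2 stroke at Sf1
β3 stroke at J1
β4 stroke at J1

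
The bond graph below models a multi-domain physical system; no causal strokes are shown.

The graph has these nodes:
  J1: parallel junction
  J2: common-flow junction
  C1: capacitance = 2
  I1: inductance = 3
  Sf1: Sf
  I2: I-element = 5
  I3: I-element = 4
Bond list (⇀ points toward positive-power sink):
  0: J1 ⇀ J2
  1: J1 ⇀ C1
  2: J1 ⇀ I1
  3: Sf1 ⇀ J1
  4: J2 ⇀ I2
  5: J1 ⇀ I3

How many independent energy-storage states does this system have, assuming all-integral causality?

#3 →Sf1  (source Sf1 imposes f)
#1 →J1  (C1 integral (e out))
#0 →J2  (J1: bond 1 brought effort, rest push out)
#2 →I1  (common-e at J1 fixed by 1)
#5 →I3  (J1: bond 1 brought effort, rest push out)
#4 →I2  (only one flow-in slot at J2)

4  (C1, I1, I2, I3 all integral)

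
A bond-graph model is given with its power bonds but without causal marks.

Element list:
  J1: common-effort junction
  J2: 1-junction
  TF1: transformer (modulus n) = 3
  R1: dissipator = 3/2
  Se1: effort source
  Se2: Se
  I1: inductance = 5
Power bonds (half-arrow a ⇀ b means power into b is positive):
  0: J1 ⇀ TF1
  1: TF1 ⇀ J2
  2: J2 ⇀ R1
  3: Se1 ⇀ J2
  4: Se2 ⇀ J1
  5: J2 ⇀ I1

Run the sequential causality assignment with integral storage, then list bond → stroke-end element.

b3 stroke at J2  (Se1: effort source, stroke at far end)
b4 stroke at J1  (Se2 fixes effort; stroke away)
b0 stroke at TF1  (common-e at J1 fixed by 4)
b1 stroke at J2  (TF1: transformer flips bond 0)
b5 stroke at I1  (I1 integral (f out))
b2 stroke at J2  (1-jn J2 has f-setter on 5)

β0 |TF1
β1 |J2
β2 |J2
β3 |J2
β4 |J1
β5 |I1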